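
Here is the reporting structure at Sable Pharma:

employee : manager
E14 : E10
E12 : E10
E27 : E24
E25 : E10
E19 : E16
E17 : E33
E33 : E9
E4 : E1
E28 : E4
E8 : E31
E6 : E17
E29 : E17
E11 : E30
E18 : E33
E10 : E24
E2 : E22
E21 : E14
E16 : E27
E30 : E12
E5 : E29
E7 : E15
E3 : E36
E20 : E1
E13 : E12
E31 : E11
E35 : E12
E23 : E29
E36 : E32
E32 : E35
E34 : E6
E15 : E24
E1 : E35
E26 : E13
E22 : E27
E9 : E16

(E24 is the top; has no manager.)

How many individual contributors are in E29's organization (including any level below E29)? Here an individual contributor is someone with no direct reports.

2

The people in E29's organization with no one reporting to them are E5, E23. That is 2.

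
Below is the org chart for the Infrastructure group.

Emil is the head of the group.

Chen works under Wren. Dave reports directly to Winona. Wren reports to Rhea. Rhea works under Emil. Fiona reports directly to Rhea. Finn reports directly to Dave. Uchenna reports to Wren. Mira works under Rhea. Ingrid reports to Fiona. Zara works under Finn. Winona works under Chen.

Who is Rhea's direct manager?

Rhea reports directly to Emil.

Emil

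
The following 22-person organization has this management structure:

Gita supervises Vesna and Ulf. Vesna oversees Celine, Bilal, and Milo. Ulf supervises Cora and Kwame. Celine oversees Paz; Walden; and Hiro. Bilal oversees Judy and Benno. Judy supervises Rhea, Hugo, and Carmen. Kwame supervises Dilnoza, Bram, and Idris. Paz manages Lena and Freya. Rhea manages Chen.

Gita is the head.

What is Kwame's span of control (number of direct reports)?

Kwame directly manages Dilnoza, Bram, Idris. That is 3 direct reports.

3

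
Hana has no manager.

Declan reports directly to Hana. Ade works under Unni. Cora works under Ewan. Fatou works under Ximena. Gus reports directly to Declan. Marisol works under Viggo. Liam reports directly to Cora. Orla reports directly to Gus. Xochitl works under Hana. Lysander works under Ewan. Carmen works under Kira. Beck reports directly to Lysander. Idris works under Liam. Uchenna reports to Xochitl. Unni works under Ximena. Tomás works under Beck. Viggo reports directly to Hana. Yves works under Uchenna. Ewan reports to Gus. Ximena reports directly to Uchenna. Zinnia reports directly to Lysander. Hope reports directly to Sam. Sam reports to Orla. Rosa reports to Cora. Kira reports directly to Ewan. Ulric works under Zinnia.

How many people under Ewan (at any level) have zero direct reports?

5

The people in Ewan's organization with no one reporting to them are Carmen, Ulric, Tomás, Idris, Rosa. That is 5.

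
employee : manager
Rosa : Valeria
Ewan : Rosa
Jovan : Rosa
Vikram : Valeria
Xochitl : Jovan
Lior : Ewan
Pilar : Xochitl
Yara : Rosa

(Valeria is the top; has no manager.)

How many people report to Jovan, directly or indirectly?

Jovan directly manages Xochitl. Under Xochitl: Pilar (1). That's 2 in total.

2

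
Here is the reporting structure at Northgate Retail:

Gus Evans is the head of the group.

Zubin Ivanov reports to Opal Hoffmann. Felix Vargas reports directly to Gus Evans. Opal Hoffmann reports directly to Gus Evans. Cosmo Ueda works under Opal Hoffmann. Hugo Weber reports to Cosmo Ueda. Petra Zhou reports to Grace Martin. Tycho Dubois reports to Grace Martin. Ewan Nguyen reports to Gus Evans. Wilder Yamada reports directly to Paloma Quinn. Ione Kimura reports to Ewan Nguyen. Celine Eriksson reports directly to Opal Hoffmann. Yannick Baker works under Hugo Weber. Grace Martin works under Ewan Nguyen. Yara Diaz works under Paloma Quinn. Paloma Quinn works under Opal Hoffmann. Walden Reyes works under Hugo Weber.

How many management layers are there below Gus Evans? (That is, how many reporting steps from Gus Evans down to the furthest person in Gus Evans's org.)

4

The longest chain under Gus Evans runs Gus Evans → Opal Hoffmann → Cosmo Ueda → Hugo Weber → Yannick Baker, which is 4 levels below Gus Evans.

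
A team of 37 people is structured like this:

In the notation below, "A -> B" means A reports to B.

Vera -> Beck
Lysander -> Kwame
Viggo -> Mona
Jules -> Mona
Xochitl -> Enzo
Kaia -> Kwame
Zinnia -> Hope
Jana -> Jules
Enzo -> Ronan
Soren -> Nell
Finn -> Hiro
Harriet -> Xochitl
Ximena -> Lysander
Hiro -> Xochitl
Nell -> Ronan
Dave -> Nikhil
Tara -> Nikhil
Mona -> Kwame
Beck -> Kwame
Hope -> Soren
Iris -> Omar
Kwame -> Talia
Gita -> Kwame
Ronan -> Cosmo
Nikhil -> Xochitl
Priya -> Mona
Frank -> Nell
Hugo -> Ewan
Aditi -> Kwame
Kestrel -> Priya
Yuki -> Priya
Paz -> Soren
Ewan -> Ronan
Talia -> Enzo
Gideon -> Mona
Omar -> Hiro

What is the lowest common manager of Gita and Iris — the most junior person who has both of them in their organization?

Gita's chain of managers is Kwame, Talia, Enzo, Ronan, Cosmo. Iris's chain of managers is Omar, Hiro, Xochitl, Enzo, Ronan, Cosmo. The first manager that appears in both chains is Enzo.

Enzo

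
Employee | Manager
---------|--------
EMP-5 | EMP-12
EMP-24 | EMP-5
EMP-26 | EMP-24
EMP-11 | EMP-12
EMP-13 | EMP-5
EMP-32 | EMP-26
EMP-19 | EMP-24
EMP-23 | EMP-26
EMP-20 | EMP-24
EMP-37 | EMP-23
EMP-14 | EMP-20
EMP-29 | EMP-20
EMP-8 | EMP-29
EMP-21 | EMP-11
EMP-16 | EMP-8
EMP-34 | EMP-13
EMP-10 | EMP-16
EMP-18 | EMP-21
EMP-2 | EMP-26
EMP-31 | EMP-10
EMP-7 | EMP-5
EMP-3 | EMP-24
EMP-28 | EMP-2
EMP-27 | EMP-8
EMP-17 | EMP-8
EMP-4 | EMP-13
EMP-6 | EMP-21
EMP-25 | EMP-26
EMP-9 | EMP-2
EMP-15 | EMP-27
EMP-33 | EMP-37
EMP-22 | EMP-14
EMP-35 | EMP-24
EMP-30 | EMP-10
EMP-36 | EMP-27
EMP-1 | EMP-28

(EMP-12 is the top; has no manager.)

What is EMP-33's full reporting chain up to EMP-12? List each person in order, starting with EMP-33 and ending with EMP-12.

EMP-33 -> EMP-37 -> EMP-23 -> EMP-26 -> EMP-24 -> EMP-5 -> EMP-12

EMP-33 reports to EMP-37. EMP-37 reports to EMP-23. EMP-23 reports to EMP-26. EMP-26 reports to EMP-24. EMP-24 reports to EMP-5. EMP-5 reports to EMP-12. EMP-12 is at the top.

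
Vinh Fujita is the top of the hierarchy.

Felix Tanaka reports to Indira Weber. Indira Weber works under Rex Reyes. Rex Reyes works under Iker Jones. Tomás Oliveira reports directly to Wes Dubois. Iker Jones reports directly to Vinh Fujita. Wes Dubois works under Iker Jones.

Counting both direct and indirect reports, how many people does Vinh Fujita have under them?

6

Vinh Fujita directly manages Iker Jones. Under Iker Jones: Wes Dubois, Tomás Oliveira, Rex Reyes, Indira Weber, Felix Tanaka (5). That's 6 in total.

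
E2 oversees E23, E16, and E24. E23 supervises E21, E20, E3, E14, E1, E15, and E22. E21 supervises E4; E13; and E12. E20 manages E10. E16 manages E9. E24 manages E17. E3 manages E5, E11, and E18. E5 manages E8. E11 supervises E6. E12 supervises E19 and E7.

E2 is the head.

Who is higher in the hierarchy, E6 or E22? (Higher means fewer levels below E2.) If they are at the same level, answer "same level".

E22

E6 is 4 levels below E2; E22 is 2. E22 is higher.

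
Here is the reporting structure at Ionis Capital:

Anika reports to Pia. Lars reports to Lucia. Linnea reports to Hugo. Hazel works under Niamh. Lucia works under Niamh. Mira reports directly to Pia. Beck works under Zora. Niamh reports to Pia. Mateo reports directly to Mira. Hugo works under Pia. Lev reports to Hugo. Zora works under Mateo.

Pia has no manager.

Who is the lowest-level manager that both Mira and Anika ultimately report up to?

Pia

Mira's chain of managers is Pia. Anika's chain of managers is Pia. The first manager that appears in both chains is Pia.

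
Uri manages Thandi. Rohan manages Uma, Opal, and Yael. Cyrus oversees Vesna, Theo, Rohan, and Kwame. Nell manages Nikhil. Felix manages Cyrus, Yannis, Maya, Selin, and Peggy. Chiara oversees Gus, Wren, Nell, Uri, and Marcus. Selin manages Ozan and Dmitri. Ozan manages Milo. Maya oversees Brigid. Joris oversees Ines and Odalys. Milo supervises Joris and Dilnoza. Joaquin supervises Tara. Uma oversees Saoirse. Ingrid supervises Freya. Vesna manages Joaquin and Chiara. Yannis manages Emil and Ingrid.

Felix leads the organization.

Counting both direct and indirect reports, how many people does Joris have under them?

Joris directly manages Ines, Odalys. Ines has no reports. Odalys has no reports. So Joris's organization is 2 direct reports plus everyone under them: 1 + 1 = 2.

2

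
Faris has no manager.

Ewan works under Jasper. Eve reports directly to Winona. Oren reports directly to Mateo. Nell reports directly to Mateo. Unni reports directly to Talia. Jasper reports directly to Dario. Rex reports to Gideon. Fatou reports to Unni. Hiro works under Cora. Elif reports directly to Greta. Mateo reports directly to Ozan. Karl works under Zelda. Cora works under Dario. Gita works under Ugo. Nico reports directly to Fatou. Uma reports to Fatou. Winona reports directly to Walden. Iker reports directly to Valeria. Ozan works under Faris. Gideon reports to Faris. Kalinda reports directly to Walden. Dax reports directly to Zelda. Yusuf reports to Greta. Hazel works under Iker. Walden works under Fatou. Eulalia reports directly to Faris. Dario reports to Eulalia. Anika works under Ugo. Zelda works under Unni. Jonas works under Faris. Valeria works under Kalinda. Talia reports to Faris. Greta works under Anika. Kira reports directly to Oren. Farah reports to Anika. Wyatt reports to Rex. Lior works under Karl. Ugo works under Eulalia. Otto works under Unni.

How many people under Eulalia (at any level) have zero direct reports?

6

The people in Eulalia's organization with no one reporting to them are Farah, Yusuf, Elif, Gita, Ewan, Hiro. That is 6.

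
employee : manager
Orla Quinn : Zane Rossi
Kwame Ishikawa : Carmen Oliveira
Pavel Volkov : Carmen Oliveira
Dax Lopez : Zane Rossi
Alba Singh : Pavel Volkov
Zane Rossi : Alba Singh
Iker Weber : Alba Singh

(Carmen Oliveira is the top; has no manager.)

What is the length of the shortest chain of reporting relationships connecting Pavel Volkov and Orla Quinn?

Orla Quinn is in Pavel Volkov's organization: the chain from Orla Quinn up to Pavel Volkov is Orla Quinn → Zane Rossi → Alba Singh → Pavel Volkov, which is 3 links.

3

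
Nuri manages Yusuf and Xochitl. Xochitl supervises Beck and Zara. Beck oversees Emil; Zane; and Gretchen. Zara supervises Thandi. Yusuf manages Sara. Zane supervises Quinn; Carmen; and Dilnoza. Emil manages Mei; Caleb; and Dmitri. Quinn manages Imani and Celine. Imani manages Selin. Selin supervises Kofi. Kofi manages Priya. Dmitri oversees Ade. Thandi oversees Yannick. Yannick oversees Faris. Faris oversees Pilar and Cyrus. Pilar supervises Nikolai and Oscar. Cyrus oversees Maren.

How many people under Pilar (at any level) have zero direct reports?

2

The people in Pilar's organization with no one reporting to them are Oscar, Nikolai. That is 2.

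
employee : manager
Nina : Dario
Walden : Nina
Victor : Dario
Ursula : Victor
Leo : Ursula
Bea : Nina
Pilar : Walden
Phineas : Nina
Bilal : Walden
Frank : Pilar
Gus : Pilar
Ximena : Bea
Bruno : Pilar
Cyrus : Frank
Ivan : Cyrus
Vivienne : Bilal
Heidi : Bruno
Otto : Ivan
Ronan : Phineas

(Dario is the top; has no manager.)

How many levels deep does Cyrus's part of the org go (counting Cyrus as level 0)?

The longest chain under Cyrus runs Cyrus → Ivan → Otto, which is 2 levels below Cyrus.

2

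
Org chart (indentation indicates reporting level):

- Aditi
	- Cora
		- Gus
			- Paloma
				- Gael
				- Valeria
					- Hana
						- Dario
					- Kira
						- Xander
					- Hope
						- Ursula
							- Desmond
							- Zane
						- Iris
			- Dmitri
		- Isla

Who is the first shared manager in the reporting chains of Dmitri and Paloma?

Dmitri's chain of managers is Gus, Cora, Aditi. Paloma's chain of managers is Gus, Cora, Aditi. The first manager that appears in both chains is Gus.

Gus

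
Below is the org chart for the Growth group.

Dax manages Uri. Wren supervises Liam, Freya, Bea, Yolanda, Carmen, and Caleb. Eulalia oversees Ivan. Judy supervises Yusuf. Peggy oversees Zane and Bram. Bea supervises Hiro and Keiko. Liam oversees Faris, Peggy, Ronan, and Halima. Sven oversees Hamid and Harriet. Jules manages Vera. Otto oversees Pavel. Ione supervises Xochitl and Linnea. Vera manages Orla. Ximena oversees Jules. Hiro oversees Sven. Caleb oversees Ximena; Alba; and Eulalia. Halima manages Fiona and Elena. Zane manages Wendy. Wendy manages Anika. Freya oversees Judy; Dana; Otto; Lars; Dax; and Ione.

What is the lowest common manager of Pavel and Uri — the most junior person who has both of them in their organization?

Pavel's chain of managers is Otto, Freya, Wren. Uri's chain of managers is Dax, Freya, Wren. The first manager that appears in both chains is Freya.

Freya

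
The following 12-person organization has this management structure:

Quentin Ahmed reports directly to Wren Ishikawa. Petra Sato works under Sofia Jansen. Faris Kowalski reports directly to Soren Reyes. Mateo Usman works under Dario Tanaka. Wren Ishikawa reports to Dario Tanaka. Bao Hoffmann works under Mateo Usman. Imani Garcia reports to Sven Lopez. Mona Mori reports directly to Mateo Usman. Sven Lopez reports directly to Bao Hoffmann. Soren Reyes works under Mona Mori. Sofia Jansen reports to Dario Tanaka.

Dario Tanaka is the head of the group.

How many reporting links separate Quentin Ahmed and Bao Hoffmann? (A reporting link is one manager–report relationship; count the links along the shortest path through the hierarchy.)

Quentin Ahmed is 2 levels below Dario Tanaka, and Bao Hoffmann is 2 levels below Dario Tanaka (their lowest common manager). The shortest path runs up from Quentin Ahmed to Dario Tanaka and back down to Bao Hoffmann: 2 + 2 = 4 links.

4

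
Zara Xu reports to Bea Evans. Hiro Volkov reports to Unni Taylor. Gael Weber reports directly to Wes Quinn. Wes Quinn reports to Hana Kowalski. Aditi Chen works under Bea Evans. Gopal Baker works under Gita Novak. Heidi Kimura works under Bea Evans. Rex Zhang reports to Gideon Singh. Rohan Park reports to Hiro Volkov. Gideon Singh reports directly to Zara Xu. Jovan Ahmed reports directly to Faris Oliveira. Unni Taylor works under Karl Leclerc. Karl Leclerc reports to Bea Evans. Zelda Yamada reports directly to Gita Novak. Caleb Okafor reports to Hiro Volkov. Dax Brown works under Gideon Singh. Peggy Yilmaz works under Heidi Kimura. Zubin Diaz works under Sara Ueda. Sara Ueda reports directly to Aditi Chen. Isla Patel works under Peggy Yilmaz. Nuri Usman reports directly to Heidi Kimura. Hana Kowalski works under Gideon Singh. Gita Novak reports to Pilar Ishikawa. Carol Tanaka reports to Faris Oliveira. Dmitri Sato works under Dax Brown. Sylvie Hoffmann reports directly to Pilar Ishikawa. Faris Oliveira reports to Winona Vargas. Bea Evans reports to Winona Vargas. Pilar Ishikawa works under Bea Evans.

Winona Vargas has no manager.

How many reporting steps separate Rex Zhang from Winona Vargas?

4

Chain from Rex Zhang up to Winona Vargas: Rex Zhang → Gideon Singh → Zara Xu → Bea Evans → Winona Vargas. That is 4 steps up, so Rex Zhang is 4 levels below Winona Vargas.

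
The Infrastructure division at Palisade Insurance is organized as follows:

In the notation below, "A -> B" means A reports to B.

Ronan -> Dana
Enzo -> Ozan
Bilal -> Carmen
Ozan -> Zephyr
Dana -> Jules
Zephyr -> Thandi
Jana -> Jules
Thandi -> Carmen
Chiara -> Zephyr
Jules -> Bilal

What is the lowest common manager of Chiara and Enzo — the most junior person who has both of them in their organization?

Chiara's chain of managers is Zephyr, Thandi, Carmen. Enzo's chain of managers is Ozan, Zephyr, Thandi, Carmen. The first manager that appears in both chains is Zephyr.

Zephyr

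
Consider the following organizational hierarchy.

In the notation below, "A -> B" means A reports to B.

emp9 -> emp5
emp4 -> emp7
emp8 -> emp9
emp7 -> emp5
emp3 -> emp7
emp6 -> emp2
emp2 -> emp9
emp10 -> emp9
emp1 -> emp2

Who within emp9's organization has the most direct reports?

emp9

Direct-report counts within emp9's organization: emp9 has 3; emp2 has 2. The largest is 3, held by emp9.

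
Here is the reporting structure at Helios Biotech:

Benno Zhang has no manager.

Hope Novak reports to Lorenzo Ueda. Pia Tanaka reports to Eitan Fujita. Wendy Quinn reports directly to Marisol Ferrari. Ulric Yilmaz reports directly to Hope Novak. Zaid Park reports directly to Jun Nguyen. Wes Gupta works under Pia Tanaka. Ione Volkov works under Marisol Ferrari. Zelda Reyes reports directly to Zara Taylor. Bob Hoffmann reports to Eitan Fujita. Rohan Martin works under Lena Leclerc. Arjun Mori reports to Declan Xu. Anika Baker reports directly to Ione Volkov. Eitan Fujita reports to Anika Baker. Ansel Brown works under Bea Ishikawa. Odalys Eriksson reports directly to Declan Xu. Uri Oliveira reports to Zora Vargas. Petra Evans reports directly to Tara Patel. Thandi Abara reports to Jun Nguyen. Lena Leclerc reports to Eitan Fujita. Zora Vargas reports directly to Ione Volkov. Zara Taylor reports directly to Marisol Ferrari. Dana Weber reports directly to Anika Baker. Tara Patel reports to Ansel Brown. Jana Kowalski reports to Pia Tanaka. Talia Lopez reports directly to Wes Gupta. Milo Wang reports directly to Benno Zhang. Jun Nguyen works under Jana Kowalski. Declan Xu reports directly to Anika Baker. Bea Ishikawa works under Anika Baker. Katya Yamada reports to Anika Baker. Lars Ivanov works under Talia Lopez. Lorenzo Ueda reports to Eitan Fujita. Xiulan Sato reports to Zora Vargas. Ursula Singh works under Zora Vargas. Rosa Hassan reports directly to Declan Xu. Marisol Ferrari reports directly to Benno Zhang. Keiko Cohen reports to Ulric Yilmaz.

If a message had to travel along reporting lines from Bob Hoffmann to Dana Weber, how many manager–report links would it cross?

Bob Hoffmann is 2 levels below Anika Baker, and Dana Weber is 1 level below Anika Baker (their lowest common manager). The shortest path runs up from Bob Hoffmann to Anika Baker and back down to Dana Weber: 2 + 1 = 3 links.

3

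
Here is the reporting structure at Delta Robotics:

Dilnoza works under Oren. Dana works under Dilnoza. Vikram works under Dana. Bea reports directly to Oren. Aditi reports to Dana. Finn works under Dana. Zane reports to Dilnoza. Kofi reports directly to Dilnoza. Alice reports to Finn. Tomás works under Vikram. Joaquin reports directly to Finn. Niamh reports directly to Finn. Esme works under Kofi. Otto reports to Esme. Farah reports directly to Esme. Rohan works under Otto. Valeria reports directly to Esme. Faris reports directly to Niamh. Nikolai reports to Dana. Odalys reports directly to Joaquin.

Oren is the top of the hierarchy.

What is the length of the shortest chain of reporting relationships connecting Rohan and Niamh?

7

Rohan is 4 levels below Dilnoza, and Niamh is 3 levels below Dilnoza (their lowest common manager). The shortest path runs up from Rohan to Dilnoza and back down to Niamh: 4 + 3 = 7 links.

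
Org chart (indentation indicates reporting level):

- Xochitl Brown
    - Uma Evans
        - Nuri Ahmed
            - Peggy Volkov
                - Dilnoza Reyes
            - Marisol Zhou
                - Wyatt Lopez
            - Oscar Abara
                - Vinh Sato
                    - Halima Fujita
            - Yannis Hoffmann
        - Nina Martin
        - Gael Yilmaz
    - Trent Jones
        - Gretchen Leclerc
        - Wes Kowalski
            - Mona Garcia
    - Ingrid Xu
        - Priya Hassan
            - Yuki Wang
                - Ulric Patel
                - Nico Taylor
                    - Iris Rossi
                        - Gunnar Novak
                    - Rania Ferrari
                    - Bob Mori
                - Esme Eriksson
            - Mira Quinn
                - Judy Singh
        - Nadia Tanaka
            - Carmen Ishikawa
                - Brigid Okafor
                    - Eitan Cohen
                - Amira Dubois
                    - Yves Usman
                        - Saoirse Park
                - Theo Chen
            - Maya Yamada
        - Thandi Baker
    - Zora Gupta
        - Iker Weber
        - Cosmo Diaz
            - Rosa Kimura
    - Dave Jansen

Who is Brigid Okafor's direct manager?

Brigid Okafor reports directly to Carmen Ishikawa.

Carmen Ishikawa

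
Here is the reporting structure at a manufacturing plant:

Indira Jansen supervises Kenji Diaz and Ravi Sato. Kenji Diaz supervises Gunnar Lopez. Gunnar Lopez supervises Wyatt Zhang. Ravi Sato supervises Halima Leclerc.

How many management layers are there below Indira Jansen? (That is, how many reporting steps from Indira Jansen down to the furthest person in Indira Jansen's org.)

3

The longest chain under Indira Jansen runs Indira Jansen → Kenji Diaz → Gunnar Lopez → Wyatt Zhang, which is 3 levels below Indira Jansen.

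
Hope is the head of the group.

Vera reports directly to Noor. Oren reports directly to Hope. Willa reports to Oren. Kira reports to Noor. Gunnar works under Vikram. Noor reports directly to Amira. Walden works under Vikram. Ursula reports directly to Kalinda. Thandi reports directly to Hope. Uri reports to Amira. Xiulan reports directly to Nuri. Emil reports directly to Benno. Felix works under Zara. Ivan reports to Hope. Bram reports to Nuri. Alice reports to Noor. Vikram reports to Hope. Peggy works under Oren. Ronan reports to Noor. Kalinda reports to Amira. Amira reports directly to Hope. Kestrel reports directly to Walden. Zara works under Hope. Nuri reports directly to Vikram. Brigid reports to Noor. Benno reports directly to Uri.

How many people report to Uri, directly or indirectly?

Uri directly manages Benno. Under Benno: Emil (1). That's 2 in total.

2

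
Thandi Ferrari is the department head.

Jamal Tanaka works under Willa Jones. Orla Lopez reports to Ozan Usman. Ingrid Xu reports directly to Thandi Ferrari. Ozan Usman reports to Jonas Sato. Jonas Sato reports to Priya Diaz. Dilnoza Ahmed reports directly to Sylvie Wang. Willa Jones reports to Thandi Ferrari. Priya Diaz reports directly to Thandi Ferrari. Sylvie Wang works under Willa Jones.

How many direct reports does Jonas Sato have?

Jonas Sato directly manages Ozan Usman. That is 1 direct report.

1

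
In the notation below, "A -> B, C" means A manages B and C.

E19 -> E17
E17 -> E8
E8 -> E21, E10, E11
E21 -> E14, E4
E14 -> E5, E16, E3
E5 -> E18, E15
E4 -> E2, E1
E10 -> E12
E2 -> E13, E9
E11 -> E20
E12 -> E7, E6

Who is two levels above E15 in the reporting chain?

E15 reports to E5, and E5 reports to E14. So E15's skip-level manager is E14.

E14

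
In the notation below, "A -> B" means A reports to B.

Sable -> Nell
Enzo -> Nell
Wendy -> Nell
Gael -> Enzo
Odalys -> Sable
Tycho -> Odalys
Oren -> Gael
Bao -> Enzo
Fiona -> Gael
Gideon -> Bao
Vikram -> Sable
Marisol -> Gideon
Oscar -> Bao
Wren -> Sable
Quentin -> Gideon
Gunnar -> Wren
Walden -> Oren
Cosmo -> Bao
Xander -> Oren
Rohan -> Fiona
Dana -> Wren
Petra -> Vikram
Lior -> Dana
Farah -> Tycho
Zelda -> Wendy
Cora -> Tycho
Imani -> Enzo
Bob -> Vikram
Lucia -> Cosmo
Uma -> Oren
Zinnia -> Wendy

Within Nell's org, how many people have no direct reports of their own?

17

The people in Nell's organization with no one reporting to them are Zinnia, Zelda, Imani, Lucia, Oscar, Quentin, Marisol, Rohan, Uma, Xander, Walden, Lior, Gunnar, Bob, Petra, Cora, Farah. That is 17.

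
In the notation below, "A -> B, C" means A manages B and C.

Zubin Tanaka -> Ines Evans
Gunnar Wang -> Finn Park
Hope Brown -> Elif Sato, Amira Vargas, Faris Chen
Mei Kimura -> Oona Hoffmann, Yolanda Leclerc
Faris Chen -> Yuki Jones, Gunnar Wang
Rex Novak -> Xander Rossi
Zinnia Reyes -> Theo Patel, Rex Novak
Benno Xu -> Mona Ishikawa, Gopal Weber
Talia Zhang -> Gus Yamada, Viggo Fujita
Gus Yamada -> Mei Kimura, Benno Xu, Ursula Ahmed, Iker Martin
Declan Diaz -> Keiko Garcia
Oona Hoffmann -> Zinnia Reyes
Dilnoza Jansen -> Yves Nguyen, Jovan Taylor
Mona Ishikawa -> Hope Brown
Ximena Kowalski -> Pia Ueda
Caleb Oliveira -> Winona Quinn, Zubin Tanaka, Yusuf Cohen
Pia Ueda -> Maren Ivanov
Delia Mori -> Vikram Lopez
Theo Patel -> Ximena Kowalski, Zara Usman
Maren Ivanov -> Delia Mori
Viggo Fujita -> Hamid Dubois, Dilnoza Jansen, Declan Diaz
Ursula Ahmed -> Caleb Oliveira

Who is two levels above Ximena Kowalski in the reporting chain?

Zinnia Reyes

Ximena Kowalski reports to Theo Patel, and Theo Patel reports to Zinnia Reyes. So Ximena Kowalski's skip-level manager is Zinnia Reyes.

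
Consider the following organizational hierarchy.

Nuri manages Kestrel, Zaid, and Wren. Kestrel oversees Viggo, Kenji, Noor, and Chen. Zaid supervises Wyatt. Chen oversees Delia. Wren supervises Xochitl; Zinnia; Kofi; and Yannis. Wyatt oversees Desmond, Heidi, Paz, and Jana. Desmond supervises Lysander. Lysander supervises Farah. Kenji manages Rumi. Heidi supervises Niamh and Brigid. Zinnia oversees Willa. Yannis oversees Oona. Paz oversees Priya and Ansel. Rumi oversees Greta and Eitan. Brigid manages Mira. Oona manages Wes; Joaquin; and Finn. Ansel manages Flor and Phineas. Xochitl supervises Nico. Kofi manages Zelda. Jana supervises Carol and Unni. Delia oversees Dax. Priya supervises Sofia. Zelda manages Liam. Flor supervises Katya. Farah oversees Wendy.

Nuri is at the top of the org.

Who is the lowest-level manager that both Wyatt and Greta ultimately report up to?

Wyatt's chain of managers is Zaid, Nuri. Greta's chain of managers is Rumi, Kenji, Kestrel, Nuri. The first manager that appears in both chains is Nuri.

Nuri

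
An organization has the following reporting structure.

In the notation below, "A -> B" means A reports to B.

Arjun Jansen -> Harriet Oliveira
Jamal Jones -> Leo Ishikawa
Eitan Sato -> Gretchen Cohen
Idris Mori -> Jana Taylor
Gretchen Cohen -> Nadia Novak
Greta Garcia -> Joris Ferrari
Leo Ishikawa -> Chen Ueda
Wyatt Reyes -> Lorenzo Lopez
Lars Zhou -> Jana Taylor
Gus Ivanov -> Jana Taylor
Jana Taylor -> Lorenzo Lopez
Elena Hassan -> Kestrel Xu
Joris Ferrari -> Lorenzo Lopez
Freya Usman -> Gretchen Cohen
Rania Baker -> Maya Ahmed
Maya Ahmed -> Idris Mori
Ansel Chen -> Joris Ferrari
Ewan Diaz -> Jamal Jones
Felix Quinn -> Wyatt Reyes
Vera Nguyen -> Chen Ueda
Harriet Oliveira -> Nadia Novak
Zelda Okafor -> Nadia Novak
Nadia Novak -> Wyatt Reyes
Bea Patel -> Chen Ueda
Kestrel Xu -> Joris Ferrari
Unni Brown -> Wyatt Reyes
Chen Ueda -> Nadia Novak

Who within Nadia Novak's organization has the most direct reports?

Direct-report counts within Nadia Novak's organization: Nadia Novak has 4; Harriet Oliveira has 1; Gretchen Cohen has 2; Chen Ueda has 3; Leo Ishikawa has 1; Jamal Jones has 1. The largest is 4, held by Nadia Novak.

Nadia Novak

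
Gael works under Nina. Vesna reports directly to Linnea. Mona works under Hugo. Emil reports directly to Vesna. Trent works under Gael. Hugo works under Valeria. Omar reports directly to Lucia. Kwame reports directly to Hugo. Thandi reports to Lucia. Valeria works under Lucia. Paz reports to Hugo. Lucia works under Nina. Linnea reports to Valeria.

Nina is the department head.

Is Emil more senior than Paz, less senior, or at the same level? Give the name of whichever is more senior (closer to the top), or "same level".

Paz

Emil is 5 levels below Nina; Paz is 4. Paz is higher.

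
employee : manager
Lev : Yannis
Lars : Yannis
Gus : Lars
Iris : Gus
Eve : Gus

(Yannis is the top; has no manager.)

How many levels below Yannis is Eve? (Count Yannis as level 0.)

3

Chain from Eve up to Yannis: Eve → Gus → Lars → Yannis. That is 3 steps up, so Eve is 3 levels below Yannis.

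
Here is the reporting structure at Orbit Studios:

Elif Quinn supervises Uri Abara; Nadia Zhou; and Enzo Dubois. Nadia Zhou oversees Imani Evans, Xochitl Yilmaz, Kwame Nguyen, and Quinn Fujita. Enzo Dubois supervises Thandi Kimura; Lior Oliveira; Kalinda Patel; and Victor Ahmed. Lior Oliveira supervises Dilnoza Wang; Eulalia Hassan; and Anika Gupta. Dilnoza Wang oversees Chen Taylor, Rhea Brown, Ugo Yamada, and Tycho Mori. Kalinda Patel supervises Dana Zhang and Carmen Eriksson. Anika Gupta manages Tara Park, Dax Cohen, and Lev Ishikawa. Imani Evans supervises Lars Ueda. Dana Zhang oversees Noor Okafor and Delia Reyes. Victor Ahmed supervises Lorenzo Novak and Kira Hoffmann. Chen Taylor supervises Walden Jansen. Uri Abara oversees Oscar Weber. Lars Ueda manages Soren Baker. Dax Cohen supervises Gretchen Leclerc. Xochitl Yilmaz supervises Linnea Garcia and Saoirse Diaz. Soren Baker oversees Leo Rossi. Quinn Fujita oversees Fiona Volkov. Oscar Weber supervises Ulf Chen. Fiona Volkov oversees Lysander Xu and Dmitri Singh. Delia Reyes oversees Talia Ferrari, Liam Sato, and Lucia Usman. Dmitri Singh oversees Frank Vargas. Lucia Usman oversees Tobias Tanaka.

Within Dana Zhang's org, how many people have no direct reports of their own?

4

The people in Dana Zhang's organization with no one reporting to them are Tobias Tanaka, Liam Sato, Talia Ferrari, Noor Okafor. That is 4.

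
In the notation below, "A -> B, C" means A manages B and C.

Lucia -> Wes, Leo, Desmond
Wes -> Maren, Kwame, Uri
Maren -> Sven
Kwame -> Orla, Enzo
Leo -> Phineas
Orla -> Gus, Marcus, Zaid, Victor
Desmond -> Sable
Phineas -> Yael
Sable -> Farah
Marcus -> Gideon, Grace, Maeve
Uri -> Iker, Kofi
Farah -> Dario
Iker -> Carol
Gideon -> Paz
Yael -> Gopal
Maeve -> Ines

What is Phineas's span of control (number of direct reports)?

1

Phineas directly manages Yael. That is 1 direct report.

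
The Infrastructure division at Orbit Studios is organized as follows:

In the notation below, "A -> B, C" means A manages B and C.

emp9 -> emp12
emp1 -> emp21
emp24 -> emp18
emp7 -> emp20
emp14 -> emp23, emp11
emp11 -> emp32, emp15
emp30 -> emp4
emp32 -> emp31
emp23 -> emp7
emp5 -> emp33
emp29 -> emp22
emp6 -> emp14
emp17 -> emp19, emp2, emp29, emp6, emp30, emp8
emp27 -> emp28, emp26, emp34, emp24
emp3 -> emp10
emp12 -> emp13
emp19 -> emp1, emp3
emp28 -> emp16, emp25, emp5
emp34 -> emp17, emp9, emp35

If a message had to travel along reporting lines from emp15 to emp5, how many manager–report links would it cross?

emp15 is 6 levels below emp27, and emp5 is 2 levels below emp27 (their lowest common manager). The shortest path runs up from emp15 to emp27 and back down to emp5: 6 + 2 = 8 links.

8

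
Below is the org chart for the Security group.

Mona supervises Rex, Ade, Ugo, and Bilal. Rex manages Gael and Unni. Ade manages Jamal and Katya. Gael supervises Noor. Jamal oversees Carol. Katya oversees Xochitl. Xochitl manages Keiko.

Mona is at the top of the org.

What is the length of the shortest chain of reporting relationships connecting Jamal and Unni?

Jamal is 2 levels below Mona, and Unni is 2 levels below Mona (their lowest common manager). The shortest path runs up from Jamal to Mona and back down to Unni: 2 + 2 = 4 links.

4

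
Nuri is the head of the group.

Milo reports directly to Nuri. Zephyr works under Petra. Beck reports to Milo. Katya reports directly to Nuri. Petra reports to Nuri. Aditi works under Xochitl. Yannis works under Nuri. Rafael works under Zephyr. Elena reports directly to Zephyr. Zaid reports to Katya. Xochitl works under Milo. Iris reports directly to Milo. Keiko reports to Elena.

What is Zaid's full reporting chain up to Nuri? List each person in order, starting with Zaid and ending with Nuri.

Zaid reports to Katya. Katya reports to Nuri. Nuri is at the top.

Zaid -> Katya -> Nuri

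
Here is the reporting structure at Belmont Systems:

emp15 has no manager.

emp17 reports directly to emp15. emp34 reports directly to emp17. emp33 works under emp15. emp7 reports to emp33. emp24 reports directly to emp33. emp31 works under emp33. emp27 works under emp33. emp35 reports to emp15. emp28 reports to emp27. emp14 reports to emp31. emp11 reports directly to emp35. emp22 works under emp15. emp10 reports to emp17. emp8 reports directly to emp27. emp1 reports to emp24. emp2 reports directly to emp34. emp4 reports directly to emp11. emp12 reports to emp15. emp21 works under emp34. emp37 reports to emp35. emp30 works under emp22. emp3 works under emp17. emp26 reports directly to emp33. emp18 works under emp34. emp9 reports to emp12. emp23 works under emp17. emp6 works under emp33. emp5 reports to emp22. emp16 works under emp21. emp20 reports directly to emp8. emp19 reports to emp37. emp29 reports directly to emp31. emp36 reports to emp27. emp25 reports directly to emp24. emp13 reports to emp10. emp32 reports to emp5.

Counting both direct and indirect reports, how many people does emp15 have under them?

emp15 directly manages emp17, emp33, emp35, emp22, emp12. Under emp17: emp23, emp3, emp10, emp13, emp34, emp18, emp21, emp16, emp2 (9). Under emp33: emp6, emp26, emp27, emp36, emp8, emp20, emp28, emp31, emp29, emp14, emp24, emp25, emp1, emp7 (14). Under emp35: emp37, emp19, emp11, emp4 (4). Under emp22: emp5, emp32, emp30 (3). Under emp12: emp9 (1). So emp15's organization is 5 direct reports plus everyone under them: 10 + 15 + 5 + 4 + 2 = 36.

36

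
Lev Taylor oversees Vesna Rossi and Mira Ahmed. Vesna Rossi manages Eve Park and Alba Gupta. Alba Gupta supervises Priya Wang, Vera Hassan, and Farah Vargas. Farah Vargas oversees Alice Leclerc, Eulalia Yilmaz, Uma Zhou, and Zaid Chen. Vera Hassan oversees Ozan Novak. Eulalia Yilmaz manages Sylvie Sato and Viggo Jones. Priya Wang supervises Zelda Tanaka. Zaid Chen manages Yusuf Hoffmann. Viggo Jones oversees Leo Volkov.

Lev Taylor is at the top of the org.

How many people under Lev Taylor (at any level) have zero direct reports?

9

The people in Lev Taylor's organization with no one reporting to them are Mira Ahmed, Eve Park, Zelda Tanaka, Ozan Novak, Alice Leclerc, Yusuf Hoffmann, Sylvie Sato, Leo Volkov, Uma Zhou. That is 9.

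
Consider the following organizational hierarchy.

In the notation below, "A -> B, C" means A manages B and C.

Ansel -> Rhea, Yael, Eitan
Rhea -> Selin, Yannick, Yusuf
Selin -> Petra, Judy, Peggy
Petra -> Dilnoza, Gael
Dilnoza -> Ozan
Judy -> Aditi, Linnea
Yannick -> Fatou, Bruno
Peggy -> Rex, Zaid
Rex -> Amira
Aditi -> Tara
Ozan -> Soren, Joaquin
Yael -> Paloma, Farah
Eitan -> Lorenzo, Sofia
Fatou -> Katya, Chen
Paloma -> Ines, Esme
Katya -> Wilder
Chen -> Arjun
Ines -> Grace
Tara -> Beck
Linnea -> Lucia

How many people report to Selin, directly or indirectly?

Selin directly manages Petra, Judy, Peggy. Under Petra: Gael, Dilnoza, Ozan, Joaquin, Soren (5). Under Judy: Linnea, Lucia, Aditi, Tara, Beck (5). Under Peggy: Zaid, Rex, Amira (3). So Selin's organization is 3 direct reports plus everyone under them: 6 + 6 + 4 = 16.

16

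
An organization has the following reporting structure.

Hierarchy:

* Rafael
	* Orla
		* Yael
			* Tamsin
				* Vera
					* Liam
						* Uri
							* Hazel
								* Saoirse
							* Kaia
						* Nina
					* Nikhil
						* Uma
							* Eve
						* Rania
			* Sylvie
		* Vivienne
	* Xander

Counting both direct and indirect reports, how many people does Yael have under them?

Yael directly manages Tamsin, Sylvie. Under Tamsin: Vera, Nikhil, Rania, Uma, Eve, Liam, Nina, Uri, Kaia, Hazel, Saoirse (11). Sylvie has no reports. So Yael's organization is 2 direct reports plus everyone under them: 12 + 1 = 13.

13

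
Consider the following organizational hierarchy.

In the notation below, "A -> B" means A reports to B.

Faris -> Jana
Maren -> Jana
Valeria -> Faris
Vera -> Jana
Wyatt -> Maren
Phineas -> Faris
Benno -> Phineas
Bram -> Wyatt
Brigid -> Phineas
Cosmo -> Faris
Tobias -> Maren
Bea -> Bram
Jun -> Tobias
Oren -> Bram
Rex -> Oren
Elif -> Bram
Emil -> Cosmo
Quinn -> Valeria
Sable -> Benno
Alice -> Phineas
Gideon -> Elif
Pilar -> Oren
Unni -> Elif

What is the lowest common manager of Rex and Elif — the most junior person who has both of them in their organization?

Rex's chain of managers is Oren, Bram, Wyatt, Maren, Jana. Elif's chain of managers is Bram, Wyatt, Maren, Jana. The first manager that appears in both chains is Bram.

Bram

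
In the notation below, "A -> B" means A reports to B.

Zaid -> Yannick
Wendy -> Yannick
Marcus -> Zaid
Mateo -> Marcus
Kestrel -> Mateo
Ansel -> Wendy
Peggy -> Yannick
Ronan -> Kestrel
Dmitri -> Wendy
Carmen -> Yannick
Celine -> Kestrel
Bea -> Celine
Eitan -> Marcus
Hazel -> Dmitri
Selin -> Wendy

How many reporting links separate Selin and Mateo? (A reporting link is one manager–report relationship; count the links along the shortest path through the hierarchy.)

Selin is 2 levels below Yannick, and Mateo is 3 levels below Yannick (their lowest common manager). The shortest path runs up from Selin to Yannick and back down to Mateo: 2 + 3 = 5 links.

5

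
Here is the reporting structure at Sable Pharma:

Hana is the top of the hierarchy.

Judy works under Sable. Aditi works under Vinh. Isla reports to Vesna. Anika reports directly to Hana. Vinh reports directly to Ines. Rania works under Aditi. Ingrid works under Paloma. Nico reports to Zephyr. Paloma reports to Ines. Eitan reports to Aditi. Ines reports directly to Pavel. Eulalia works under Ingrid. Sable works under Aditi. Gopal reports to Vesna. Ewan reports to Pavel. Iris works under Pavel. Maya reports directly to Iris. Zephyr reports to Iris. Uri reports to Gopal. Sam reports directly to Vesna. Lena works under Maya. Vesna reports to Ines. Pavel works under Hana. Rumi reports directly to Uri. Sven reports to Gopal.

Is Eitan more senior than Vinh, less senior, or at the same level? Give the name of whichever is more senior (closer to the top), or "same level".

Vinh

Eitan is 5 levels below Hana; Vinh is 3. Vinh is higher.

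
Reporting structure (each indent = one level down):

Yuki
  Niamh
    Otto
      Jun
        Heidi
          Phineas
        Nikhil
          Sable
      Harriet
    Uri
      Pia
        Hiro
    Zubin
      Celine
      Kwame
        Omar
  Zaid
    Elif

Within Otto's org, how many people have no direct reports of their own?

3

The people in Otto's organization with no one reporting to them are Harriet, Sable, Phineas. That is 3.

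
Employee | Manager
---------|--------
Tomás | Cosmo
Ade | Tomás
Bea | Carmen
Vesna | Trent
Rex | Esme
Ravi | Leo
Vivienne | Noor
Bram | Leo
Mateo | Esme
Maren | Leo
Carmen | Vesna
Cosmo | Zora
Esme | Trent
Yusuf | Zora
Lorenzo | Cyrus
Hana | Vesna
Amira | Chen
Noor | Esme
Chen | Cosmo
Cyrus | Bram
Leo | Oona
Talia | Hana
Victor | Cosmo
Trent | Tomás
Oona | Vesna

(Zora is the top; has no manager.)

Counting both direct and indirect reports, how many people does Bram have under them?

2

Bram directly manages Cyrus. Under Cyrus: Lorenzo (1). That's 2 in total.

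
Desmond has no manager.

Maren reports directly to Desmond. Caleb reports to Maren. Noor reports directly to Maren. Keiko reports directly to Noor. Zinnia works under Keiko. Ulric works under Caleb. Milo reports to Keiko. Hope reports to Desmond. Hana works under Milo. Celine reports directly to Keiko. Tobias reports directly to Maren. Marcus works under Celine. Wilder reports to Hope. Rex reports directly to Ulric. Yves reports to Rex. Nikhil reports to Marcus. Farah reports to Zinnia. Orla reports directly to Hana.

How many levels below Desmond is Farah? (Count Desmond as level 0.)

5

Chain from Farah up to Desmond: Farah → Zinnia → Keiko → Noor → Maren → Desmond. That is 5 steps up, so Farah is 5 levels below Desmond.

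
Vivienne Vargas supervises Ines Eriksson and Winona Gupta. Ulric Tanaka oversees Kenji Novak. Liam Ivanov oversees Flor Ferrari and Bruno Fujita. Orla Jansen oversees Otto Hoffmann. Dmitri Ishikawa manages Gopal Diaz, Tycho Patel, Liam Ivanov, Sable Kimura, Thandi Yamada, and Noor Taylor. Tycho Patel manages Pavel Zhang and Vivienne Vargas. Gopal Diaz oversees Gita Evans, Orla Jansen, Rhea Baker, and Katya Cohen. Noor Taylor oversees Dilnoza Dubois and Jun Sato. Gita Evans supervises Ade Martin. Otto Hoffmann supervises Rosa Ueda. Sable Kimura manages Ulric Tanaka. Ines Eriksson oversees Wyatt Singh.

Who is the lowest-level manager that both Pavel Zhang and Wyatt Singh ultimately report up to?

Tycho Patel

Pavel Zhang's chain of managers is Tycho Patel, Dmitri Ishikawa. Wyatt Singh's chain of managers is Ines Eriksson, Vivienne Vargas, Tycho Patel, Dmitri Ishikawa. The first manager that appears in both chains is Tycho Patel.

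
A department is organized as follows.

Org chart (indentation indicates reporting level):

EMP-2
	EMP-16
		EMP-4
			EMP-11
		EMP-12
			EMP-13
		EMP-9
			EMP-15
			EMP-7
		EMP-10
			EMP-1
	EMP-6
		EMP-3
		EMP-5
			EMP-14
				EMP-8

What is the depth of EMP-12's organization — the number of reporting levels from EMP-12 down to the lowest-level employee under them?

The longest chain under EMP-12 runs EMP-12 → EMP-13, which is 1 level below EMP-12.

1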